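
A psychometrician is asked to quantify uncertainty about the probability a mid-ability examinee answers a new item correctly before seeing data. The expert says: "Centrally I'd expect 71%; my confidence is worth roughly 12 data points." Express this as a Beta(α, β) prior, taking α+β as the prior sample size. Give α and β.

Under the effective-sample-size interpretation, Beta(α, β) has prior mean α/(α+β) and prior sample size α+β.
So α+β = 12 and α/(α+β) = 0.71, giving α = 0.71·12 = 8.52 and β = 12 − 8.52 = 3.48.

α = 8.52, β = 3.48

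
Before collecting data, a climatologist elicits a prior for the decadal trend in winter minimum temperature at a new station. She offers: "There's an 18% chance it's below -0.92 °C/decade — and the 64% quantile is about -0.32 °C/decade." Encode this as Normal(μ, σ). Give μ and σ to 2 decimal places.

μ = -0.49, σ = 0.47

The p-quantile of Normal(μ,σ) is μ + z_p·σ, with z_{0.18} = -0.9154 and z_{0.64} = 0.3585.
Eliminate σ: μ = (z₂·x₁ − z₁·x₂)/(z₂ − z₁) = (0.3585·-0.92 − (-0.9154)·-0.32)/1.274 = -0.49.
Then σ = (x₂ − x₁)/(z₂ − z₁) = (-0.32 − -0.92)/1.274 = 0.47.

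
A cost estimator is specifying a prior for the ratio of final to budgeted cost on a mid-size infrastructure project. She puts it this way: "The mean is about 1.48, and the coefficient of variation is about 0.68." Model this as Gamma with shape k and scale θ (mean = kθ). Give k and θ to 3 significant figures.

For Gamma(k, scale θ): mean = kθ, variance = kθ², so CV = 1/√k.
CV = 0.68, hence k = 1/CV² = 2.16.
Then θ = mean/k = 1.48/2.16 = 0.684.

k ≈ 2.16, θ ≈ 0.684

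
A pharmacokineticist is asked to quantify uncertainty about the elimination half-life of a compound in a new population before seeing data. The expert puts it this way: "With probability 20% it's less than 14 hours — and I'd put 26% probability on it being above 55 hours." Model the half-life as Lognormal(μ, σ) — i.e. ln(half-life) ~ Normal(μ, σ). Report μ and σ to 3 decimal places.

μ ≈ 3.415, σ ≈ 0.921

If T ~ Lognormal(μ,σ) then ln T ~ Normal(μ,σ), so the p-quantile of ln T is μ + z_p·σ.
ln(14) = 2.639 and ln(55) = 4.007; z_{0.2} = -0.8416, z_{0.74} = 0.6433.
σ = (4.007 − 2.639)/(0.6433 − (-0.8416)) = 0.921.
μ = 2.639 − (-0.8416)·0.921 = 3.415.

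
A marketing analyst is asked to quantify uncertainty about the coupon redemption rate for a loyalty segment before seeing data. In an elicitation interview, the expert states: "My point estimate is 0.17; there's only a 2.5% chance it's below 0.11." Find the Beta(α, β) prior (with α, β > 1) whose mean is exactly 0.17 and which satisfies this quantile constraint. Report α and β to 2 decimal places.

With mean 0.17 fixed, write α = 0.17s, β = 0.83s where s = α+β.
Need P(θ < 0.11) = 0.025 under Beta(0.17s, 0.83s). Normal approximation: (q−m)/√(m(1−m)/s) ≈ z_{0.025} = -1.96, so s ≈ 0.17·0.83·(-1.96)²/(0.11−0.17)² = 150.6.
At s = 150.6: P(θ<0.11) ≈ 0.016. Adjusting to match 0.025 gives s ≈ 126.59.
So α = 0.17·126.59 ≈ 21.52, β = 0.83·126.59 ≈ 105.07.

α ≈ 21.52, β ≈ 105.07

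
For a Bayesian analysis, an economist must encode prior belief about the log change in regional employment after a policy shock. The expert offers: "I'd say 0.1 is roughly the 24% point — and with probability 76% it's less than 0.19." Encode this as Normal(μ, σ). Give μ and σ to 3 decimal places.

The p-quantile of Normal(μ,σ) is μ + z_p·σ, with z_{0.24} = -0.7063 and z_{0.76} = 0.7063.
Eliminate σ: μ = (z₂·x₁ − z₁·x₂)/(z₂ − z₁) = (0.7063·0.1 − (-0.7063)·0.19)/1.413 = 0.145.
Then σ = (x₂ − x₁)/(z₂ − z₁) = (0.19 − 0.1)/1.413 = 0.064.

μ = 0.145, σ = 0.064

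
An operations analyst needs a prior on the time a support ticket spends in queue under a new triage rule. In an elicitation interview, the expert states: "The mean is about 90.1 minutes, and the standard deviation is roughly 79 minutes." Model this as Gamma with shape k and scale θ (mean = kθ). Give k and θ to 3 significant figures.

For Gamma(k, scale θ): mean = kθ, variance = kθ², so CV = 1/√k.
CV = SD/mean = 79/90.1 = 0.8768, hence k = 1/CV² = 1.3.
Then θ = mean/k = 90.1/1.3 = 69.3.

k ≈ 1.3, θ ≈ 69.3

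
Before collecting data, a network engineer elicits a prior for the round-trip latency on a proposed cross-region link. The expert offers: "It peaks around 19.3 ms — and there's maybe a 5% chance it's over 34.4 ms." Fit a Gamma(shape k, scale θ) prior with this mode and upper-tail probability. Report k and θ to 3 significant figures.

Gamma(k,θ) with k>1 has mode (k−1)θ, so θ = 19.3/(k−1).
Need P(X < 34.4) = 0.95 with θ tied to k this way. Start at k = 2, θ = 19.3: P(X<34.4) ≈ 0.532.
Too low — raise k to concentrate. Iterating converges to k ≈ 9.35.
Then θ = 19.3/(9.35−1) ≈ 2.31.

k ≈ 9.35, θ ≈ 2.31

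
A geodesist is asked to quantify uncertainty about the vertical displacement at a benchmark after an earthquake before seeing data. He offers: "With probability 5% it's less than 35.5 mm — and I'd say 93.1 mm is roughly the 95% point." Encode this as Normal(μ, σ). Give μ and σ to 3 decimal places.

μ = 64.300, σ = 17.509

For Normal(μ,σ), the p-quantile is μ + z_p·σ. Here z_{0.05} = -1.645, z_{0.95} = 1.645.
So 35.5 = μ − 1.645σ and 93.1 = μ + 1.645σ.
Subtracting: σ = (93.1 − 35.5)/(1.645 − (-1.645)) = 17.509.
Then μ = 35.5 − (-1.645)·17.509 = 64.300.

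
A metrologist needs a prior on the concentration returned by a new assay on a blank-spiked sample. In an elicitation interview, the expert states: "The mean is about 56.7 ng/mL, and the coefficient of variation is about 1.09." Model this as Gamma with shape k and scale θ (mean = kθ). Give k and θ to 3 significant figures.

For Gamma(k, scale θ): mean = kθ, variance = kθ², so CV = 1/√k.
CV = 1.09, hence k = 1/CV² = 0.842.
Then θ = mean/k = 56.7/0.842 = 67.4.

k ≈ 0.842, θ ≈ 67.4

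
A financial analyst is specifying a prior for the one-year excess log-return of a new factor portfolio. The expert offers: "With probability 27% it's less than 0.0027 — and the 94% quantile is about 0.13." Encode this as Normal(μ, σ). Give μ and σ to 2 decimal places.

For Normal(μ,σ), the p-quantile is μ + z_p·σ. Here z_{0.27} = -0.6128, z_{0.94} = 1.555.
So 0.0027 = μ − 0.6128σ and 0.13 = μ + 1.555σ.
Subtracting: σ = (0.13 − 0.0027)/(1.555 − (-0.6128)) = 0.06.
Then μ = 0.0027 − (-0.6128)·0.06 = 0.04.

μ = 0.04, σ = 0.06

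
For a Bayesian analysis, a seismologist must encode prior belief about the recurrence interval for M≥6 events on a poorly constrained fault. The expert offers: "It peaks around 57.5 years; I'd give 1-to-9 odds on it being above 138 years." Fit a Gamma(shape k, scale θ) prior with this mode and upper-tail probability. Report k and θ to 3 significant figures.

Gamma(k,θ) with k>1 has mode (k−1)θ, so θ = 57.5/(k−1).
Need P(X < 138) = 0.9 with θ tied to k this way. Start at k = 2, θ = 57.5: P(X<138) ≈ 0.692.
Too low — raise k to concentrate. Iterating converges to k ≈ 3.51.
Then θ = 57.5/(3.51−1) ≈ 22.9.

k ≈ 3.51, θ ≈ 22.9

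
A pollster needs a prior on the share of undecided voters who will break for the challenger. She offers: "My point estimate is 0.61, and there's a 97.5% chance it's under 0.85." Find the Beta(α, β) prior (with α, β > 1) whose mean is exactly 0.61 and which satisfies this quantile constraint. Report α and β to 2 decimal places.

With mean 0.61 fixed, write α = 0.61s, β = 0.39s where s = α+β.
Need P(θ < 0.85) = 0.975 under Beta(0.61s, 0.39s). Normal approximation: (q−m)/√(m(1−m)/s) ≈ z_{0.975} = 1.96, so s ≈ 0.61·0.39·(1.96)²/(0.85−0.61)² = 15.9.
At s = 15.9: P(θ<0.85) ≈ 0.988. Adjusting to match 0.975 gives s ≈ 12.26.
So α = 0.61·12.26 ≈ 7.48, β = 0.39·12.26 ≈ 4.78.

α ≈ 7.48, β ≈ 4.78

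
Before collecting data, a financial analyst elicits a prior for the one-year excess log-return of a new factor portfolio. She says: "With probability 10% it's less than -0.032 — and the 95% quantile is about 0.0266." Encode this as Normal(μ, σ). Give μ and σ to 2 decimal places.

For Normal(μ,σ), the p-quantile is μ + z_p·σ. Here z_{0.1} = -1.282, z_{0.95} = 1.645.
So -0.032 = μ − 1.282σ and 0.0266 = μ + 1.645σ.
Subtracting: σ = (0.0266 − -0.032)/(1.645 − (-1.282)) = 0.02.
Then μ = -0.032 − (-1.282)·0.02 = -0.01.

μ = -0.01, σ = 0.02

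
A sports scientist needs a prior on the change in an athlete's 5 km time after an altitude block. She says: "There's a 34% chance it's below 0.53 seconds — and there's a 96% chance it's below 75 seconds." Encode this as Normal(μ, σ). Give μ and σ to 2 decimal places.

The p-quantile of Normal(μ,σ) is μ + z_p·σ, with z_{0.34} = -0.4125 and z_{0.96} = 1.751.
Eliminate σ: μ = (z₂·x₁ − z₁·x₂)/(z₂ − z₁) = (1.751·0.53 − (-0.4125)·75)/2.163 = 14.73.
Then σ = (x₂ − x₁)/(z₂ − z₁) = (75 − 0.53)/2.163 = 34.43.

μ = 14.73, σ = 34.43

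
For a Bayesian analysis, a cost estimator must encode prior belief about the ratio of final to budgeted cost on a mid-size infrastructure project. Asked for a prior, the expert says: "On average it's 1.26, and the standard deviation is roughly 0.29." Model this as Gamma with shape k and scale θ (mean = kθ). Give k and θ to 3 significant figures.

k ≈ 18.9, θ ≈ 0.0667

For Gamma(k, scale θ): mean = kθ, variance = kθ², so CV = 1/√k.
CV = SD/mean = 0.29/1.26 = 0.2302, hence k = 1/CV² = 18.9.
Then θ = mean/k = 1.26/18.9 = 0.0667.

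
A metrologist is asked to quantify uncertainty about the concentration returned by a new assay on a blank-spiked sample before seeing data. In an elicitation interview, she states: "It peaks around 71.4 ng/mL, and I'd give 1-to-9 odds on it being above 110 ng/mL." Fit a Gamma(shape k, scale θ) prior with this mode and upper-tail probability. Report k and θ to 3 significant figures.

Gamma(k,θ) with k>1 has mode (k−1)θ, so θ = 71.4/(k−1).
Need P(X < 110) = 0.9 with θ tied to k this way. Start at k = 2, θ = 71.4: P(X<110) ≈ 0.456.
Too low — raise k to concentrate. Iterating converges to k ≈ 11.
Then θ = 71.4/(11−1) ≈ 7.14.

k ≈ 11, θ ≈ 7.14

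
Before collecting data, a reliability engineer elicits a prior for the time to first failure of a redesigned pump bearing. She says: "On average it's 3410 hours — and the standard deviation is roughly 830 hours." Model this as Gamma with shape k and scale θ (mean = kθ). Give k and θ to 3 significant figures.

For Gamma(k, scale θ): mean = kθ, variance = kθ², so CV = 1/√k.
CV = SD/mean = 830/3410 = 0.2434, hence k = 1/CV² = 16.9.
Then θ = mean/k = 3410/16.9 = 202.

k ≈ 16.9, θ ≈ 202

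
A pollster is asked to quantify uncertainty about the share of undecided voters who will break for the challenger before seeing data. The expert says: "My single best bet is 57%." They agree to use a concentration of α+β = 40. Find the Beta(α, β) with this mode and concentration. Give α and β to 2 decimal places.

For α,β > 1 the Beta mode is (α−1)/(α+β−2). With α+β = 40, the mode is (α−1)/38.
Set (α−1)/38 = 0.57 → α = 1 + 0.57·38 = 22.66.
β = 40 − α = 17.34.

α = 22.66, β = 17.34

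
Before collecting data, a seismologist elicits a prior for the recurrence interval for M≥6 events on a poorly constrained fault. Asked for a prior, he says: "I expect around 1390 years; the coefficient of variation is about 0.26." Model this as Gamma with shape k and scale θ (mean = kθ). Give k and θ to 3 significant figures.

For Gamma(k, scale θ): mean = kθ, variance = kθ², so CV = 1/√k.
CV = 0.26, hence k = 1/CV² = 14.8.
Then θ = mean/k = 1390/14.8 = 94.

k ≈ 14.8, θ ≈ 94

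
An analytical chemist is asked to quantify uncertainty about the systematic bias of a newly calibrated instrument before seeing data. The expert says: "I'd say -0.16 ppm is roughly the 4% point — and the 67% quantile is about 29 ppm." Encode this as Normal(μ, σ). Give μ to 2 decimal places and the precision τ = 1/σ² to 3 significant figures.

μ = 23.14, τ = 0.00564

For Normal(μ,σ), the p-quantile is μ + z_p·σ. Here z_{0.04} = -1.751, z_{0.67} = 0.4399.
So -0.16 = μ − 1.751σ and 29 = μ + 0.4399σ.
Subtracting: σ = (29 − -0.16)/(0.4399 − (-1.751)) = 13.31.
Then μ = -0.16 − (-1.751)·13.31 = 23.14.
Precision τ = 1/σ² = 1/13.31² = 0.00564.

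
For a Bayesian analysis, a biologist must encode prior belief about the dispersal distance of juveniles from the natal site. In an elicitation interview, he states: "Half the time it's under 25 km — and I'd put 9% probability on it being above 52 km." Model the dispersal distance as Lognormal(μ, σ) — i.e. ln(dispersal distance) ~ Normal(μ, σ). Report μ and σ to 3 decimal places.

If T ~ Lognormal(μ,σ) then ln T ~ Normal(μ,σ), so the p-quantile of ln T is μ + z_p·σ.
ln(25) = 3.219 and ln(52) = 3.951; z_{0.5} = 0, z_{0.91} = 1.341.
σ = (3.951 − 3.219)/(1.341 − (0)) = 0.546.
μ = 3.219 − (0)·0.546 = 3.219.

μ ≈ 3.219, σ ≈ 0.546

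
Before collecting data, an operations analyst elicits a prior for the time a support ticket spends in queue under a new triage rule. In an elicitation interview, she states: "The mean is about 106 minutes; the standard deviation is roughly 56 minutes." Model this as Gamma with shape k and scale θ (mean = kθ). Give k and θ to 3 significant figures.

k ≈ 3.58, θ ≈ 29.6

For Gamma(k, scale θ): mean = kθ, variance = kθ², so CV = 1/√k.
CV = SD/mean = 56/106 = 0.5283, hence k = 1/CV² = 3.58.
Then θ = mean/k = 106/3.58 = 29.6.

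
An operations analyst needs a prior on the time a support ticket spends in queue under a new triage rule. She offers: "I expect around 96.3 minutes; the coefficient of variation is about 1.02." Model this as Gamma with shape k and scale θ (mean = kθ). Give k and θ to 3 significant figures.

For Gamma(k, scale θ): mean = kθ, variance = kθ², so CV = 1/√k.
CV = 1.02, hence k = 1/CV² = 0.961.
Then θ = mean/k = 96.3/0.961 = 100.

k ≈ 0.961, θ ≈ 100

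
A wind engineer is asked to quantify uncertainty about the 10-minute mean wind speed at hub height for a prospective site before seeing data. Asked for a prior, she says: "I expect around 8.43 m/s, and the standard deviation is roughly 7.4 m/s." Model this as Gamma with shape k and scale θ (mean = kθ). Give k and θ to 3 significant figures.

For Gamma(k, scale θ): mean = kθ, variance = kθ², so CV = 1/√k.
CV = SD/mean = 7.4/8.43 = 0.8778, hence k = 1/CV² = 1.3.
Then θ = mean/k = 8.43/1.3 = 6.5.

k ≈ 1.3, θ ≈ 6.5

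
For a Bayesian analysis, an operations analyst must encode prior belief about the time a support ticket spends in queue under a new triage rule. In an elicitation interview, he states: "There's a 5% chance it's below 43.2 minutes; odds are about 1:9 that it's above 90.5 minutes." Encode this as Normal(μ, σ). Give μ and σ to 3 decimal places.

μ = 69.786, σ = 16.163

For Normal(μ,σ), the p-quantile is μ + z_p·σ. Here z_{0.05} = -1.645, z_{0.9} = 1.282.
So 43.2 = μ − 1.645σ and 90.5 = μ + 1.282σ.
Subtracting: σ = (90.5 − 43.2)/(1.282 − (-1.645)) = 16.163.
Then μ = 43.2 − (-1.645)·16.163 = 69.786.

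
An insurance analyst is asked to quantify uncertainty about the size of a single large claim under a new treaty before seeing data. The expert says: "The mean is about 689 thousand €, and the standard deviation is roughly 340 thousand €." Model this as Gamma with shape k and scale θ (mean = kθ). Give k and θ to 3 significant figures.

For Gamma(k, scale θ): mean = kθ, variance = kθ², so CV = 1/√k.
CV = SD/mean = 340/689 = 0.4935, hence k = 1/CV² = 4.11.
Then θ = mean/k = 689/4.11 = 168.

k ≈ 4.11, θ ≈ 168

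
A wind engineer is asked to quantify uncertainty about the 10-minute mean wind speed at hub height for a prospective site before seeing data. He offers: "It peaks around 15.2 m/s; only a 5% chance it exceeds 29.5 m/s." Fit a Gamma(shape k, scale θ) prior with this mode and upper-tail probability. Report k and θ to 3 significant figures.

Gamma(k,θ) with k>1 has mode (k−1)θ, so θ = 15.2/(k−1).
Need P(X < 29.5) = 0.95 with θ tied to k this way. Start at k = 2, θ = 15.2: P(X<29.5) ≈ 0.578.
Too low — raise k to concentrate. Iterating converges to k ≈ 7.31.
Then θ = 15.2/(7.31−1) ≈ 2.41.

k ≈ 7.31, θ ≈ 2.41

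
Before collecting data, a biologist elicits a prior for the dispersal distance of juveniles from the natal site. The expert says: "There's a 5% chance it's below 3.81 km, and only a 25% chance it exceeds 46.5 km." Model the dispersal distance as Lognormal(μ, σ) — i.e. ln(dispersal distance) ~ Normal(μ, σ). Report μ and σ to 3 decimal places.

μ ≈ 3.112, σ ≈ 1.079

If T ~ Lognormal(μ,σ) then ln T ~ Normal(μ,σ), so the p-quantile of ln T is μ + z_p·σ.
ln(3.81) = 1.338 and ln(46.5) = 3.839; z_{0.05} = -1.645, z_{0.75} = 0.6745.
σ = (3.839 − 1.338)/(0.6745 − (-1.645)) = 1.079.
μ = 1.338 − (-1.645)·1.079 = 3.112.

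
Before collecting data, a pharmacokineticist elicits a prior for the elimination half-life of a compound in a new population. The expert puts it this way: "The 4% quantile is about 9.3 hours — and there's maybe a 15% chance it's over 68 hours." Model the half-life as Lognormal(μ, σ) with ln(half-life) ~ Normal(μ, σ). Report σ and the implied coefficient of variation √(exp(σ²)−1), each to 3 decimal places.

If T ~ Lognormal(μ,σ) then ln T ~ Normal(μ,σ), so the p-quantile of ln T is μ + z_p·σ.
ln(9.3) = 2.23 and ln(68) = 4.22; z_{0.04} = -1.751, z_{0.85} = 1.036.
σ = (4.22 − 2.23)/(1.036 − (-1.751)) = 0.714.
μ = 2.23 − (-1.751)·0.714 = 3.480.
CV = √(exp(σ²)−1) = √(exp(0.5095)−1) = 0.815.

σ ≈ 0.714, CV ≈ 0.815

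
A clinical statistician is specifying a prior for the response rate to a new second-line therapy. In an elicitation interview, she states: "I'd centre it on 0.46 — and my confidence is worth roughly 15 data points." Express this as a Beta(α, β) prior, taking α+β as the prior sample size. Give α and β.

Under the effective-sample-size interpretation, Beta(α, β) has prior mean α/(α+β) and prior sample size α+β.
So α+β = 15 and α/(α+β) = 0.46, giving α = 0.46·15 = 6.9 and β = 15 − 6.9 = 8.1.

α = 6.9, β = 8.1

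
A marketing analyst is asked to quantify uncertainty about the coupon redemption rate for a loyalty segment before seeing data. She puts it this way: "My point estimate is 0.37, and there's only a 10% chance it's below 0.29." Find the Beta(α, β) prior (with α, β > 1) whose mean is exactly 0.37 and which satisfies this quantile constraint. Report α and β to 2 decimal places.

α ≈ 21.44, β ≈ 36.51

With mean 0.37 fixed, write α = 0.37s, β = 0.63s where s = α+β.
Need P(θ < 0.29) = 0.1 under Beta(0.37s, 0.63s). Normal approximation: (q−m)/√(m(1−m)/s) ≈ z_{0.1} = -1.28, so s ≈ 0.37·0.63·(-1.28)²/(0.29−0.37)² = 59.8.
At s = 59.8: P(θ<0.29) ≈ 0.096. Adjusting to match 0.1 gives s ≈ 57.96.
So α = 0.37·57.96 ≈ 21.44, β = 0.63·57.96 ≈ 36.51.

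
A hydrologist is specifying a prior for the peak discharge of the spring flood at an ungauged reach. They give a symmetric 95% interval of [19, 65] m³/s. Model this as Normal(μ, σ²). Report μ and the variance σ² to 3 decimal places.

A symmetric 95% interval runs μ ± z·σ with z = 1.96.
Half-width = 23, so σ = 23/1.96 = 11.7349 and σ² = 137.708.
μ is the interval midpoint, 42.000.

μ = 42.000, σ² = 137.708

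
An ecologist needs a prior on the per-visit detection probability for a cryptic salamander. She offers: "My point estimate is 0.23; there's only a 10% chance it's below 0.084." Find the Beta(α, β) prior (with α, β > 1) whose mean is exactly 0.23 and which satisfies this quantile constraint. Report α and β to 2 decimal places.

With mean 0.23 fixed, write α = 0.23s, β = 0.77s where s = α+β.
Need P(θ < 0.084) = 0.1 under Beta(0.23s, 0.77s). Normal approximation: (q−m)/√(m(1−m)/s) ≈ z_{0.1} = -1.28, so s ≈ 0.23·0.77·(-1.28)²/(0.084−0.23)² = 13.6.
At s = 13.6: P(θ<0.084) ≈ 0.069. Adjusting to match 0.1 gives s ≈ 10.73.
So α = 0.23·10.73 ≈ 2.47, β = 0.77·10.73 ≈ 8.26.

α ≈ 2.47, β ≈ 8.26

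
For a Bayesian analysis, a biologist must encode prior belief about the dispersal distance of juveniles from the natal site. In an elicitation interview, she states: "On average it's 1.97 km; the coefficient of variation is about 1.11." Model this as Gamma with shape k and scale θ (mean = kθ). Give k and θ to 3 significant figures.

k ≈ 0.812, θ ≈ 2.43

For Gamma(k, scale θ): mean = kθ, variance = kθ², so CV = 1/√k.
CV = 1.11, hence k = 1/CV² = 0.812.
Then θ = mean/k = 1.97/0.812 = 2.43.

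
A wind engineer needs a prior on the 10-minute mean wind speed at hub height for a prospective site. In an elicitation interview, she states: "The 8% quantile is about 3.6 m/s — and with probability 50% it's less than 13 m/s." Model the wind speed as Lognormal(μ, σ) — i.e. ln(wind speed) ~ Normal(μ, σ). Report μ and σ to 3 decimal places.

μ ≈ 2.565, σ ≈ 0.914

If T ~ Lognormal(μ,σ) then ln T ~ Normal(μ,σ), so the p-quantile of ln T is μ + z_p·σ.
ln(3.6) = 1.281 and ln(13) = 2.565; z_{0.08} = -1.405, z_{0.5} = 0.
σ = (2.565 − 1.281)/(0 − (-1.405)) = 0.914.
μ = 1.281 − (-1.405)·0.914 = 2.565.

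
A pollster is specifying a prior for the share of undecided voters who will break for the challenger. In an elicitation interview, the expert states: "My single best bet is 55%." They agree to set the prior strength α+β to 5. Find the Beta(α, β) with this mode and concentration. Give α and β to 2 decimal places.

For α,β > 1 the Beta mode is (α−1)/(α+β−2). With α+β = 5, the mode is (α−1)/3.
Set (α−1)/3 = 0.55 → α = 1 + 0.55·3 = 2.65.
β = 5 − α = 2.35.

α = 2.65, β = 2.35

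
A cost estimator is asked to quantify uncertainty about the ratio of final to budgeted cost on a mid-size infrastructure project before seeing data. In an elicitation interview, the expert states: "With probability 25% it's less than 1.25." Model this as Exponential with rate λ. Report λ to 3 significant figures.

P(T < 1.25) = 1 − e^(−λ·1.25) = 0.25, so λ = −ln(1−0.25)/1.25 = −ln(0.75)/1.25 = 0.23.

λ ≈ 0.23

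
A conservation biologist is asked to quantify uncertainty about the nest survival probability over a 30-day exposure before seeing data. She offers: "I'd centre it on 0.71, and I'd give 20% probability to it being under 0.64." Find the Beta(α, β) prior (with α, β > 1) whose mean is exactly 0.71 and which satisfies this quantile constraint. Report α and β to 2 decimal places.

With mean 0.71 fixed, write α = 0.71s, β = 0.29s where s = α+β.
Need P(θ < 0.64) = 0.2 under Beta(0.71s, 0.29s). Normal approximation: (q−m)/√(m(1−m)/s) ≈ z_{0.2} = -0.842, so s ≈ 0.71·0.29·(-0.842)²/(0.64−0.71)² = 29.8.
At s = 29.8: P(θ<0.64) ≈ 0.195. Adjusting to match 0.2 gives s ≈ 28.47.
So α = 0.71·28.47 ≈ 20.21, β = 0.29·28.47 ≈ 8.26.

α ≈ 20.21, β ≈ 8.26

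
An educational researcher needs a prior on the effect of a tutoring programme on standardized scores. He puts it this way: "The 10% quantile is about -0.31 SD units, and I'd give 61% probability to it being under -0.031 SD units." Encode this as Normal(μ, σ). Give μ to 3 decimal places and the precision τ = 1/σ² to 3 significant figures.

For Normal(μ,σ), the p-quantile is μ + z_p·σ. Here z_{0.1} = -1.282, z_{0.61} = 0.2793.
So -0.31 = μ − 1.282σ and -0.031 = μ + 0.2793σ.
Subtracting: σ = (-0.031 − -0.31)/(0.2793 − (-1.282)) = 0.179.
Then μ = -0.31 − (-1.282)·0.179 = -0.081.
Precision τ = 1/σ² = 1/0.1787² = 31.3.

μ = -0.081, τ = 31.3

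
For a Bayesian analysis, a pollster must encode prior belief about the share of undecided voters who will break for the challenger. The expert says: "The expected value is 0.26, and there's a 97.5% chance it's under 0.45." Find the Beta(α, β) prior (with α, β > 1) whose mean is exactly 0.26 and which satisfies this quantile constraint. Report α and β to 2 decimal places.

With mean 0.26 fixed, write α = 0.26s, β = 0.74s where s = α+β.
Need P(θ < 0.45) = 0.975 under Beta(0.26s, 0.74s). Normal approximation: (q−m)/√(m(1−m)/s) ≈ z_{0.975} = 1.96, so s ≈ 0.26·0.74·(1.96)²/(0.45−0.26)² = 20.5.
At s = 20.5: P(θ<0.45) ≈ 0.967. Adjusting to match 0.975 gives s ≈ 23.64.
So α = 0.26·23.64 ≈ 6.15, β = 0.74·23.64 ≈ 17.49.

α ≈ 6.15, β ≈ 17.49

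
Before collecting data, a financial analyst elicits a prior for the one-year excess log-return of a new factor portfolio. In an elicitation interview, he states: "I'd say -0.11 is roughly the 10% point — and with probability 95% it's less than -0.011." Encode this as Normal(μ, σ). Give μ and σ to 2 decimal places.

μ = -0.07, σ = 0.03

The p-quantile of Normal(μ,σ) is μ + z_p·σ, with z_{0.1} = -1.282 and z_{0.95} = 1.645.
Eliminate σ: μ = (z₂·x₁ − z₁·x₂)/(z₂ − z₁) = (1.645·-0.11 − (-1.282)·-0.011)/2.926 = -0.07.
Then σ = (x₂ − x₁)/(z₂ − z₁) = (-0.011 − -0.11)/2.926 = 0.03.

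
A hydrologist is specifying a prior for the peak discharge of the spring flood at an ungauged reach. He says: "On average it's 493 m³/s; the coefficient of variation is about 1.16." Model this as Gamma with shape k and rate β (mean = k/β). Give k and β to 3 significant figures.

For Gamma(k, rate β): mean = k/β, variance = k/β², so CV = 1/√k.
CV = 1.16, hence k = 1/CV² = 0.743.
Then β = k/mean = 0.743/493 = 0.00151.

k ≈ 0.743, β ≈ 0.00151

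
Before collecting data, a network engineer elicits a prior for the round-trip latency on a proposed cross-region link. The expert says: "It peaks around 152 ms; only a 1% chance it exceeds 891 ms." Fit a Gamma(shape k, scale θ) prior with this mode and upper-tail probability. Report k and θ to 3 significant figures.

Gamma(k,θ) with k>1 has mode (k−1)θ, so θ = 152/(k−1).
Need P(X < 891) = 0.99 with θ tied to k this way. Start at k = 2, θ = 152: P(X<891) ≈ 0.980.
Too low — raise k to concentrate. Iterating converges to k ≈ 2.19.
Then θ = 152/(2.19−1) ≈ 127.

k ≈ 2.19, θ ≈ 127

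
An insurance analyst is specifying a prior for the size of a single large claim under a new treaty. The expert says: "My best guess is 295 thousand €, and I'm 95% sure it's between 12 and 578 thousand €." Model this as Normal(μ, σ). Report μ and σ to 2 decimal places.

μ = 295.00, σ = 144.39

A symmetric 95% interval runs μ ± z·σ with z = 1.96.
Half-width = 283, so σ = 283/1.96 = 144.39.
μ is the stated best guess, 295.00.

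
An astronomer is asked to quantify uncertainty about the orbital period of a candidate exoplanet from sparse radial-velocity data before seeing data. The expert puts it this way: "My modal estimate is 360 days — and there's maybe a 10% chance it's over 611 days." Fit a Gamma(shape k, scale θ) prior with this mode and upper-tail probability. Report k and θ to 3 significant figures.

k ≈ 7.76, θ ≈ 53.2

Gamma(k,θ) with k>1 has mode (k−1)θ, so θ = 360/(k−1).
Need P(X < 611) = 0.9 with θ tied to k this way. Start at k = 2, θ = 360: P(X<611) ≈ 0.506.
Too low — raise k to concentrate. Iterating converges to k ≈ 7.76.
Then θ = 360/(7.76−1) ≈ 53.2.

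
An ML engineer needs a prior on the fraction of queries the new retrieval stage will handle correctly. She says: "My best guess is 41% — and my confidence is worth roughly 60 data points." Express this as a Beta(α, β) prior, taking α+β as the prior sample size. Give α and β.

α = 24.6, β = 35.4

Under the effective-sample-size interpretation, Beta(α, β) has prior mean α/(α+β) and prior sample size α+β.
So α+β = 60 and α/(α+β) = 0.41, giving α = 0.41·60 = 24.6 and β = 60 − 24.6 = 35.4.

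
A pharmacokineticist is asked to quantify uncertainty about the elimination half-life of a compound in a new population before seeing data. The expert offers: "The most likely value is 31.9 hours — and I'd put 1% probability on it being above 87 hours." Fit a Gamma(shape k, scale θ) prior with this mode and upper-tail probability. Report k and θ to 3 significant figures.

Gamma(k,θ) with k>1 has mode (k−1)θ, so θ = 31.9/(k−1).
Need P(X < 87) = 0.99 with θ tied to k this way. Start at k = 2, θ = 31.9: P(X<87) ≈ 0.756.
Too low — raise k to concentrate. Iterating converges to k ≈ 5.57.
Then θ = 31.9/(5.57−1) ≈ 6.98.

k ≈ 5.57, θ ≈ 6.98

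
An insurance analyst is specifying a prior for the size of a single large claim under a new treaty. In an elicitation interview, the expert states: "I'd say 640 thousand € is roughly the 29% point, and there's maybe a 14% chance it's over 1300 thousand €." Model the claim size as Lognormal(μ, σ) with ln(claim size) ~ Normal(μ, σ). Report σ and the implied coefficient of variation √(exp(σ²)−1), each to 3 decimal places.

If T ~ Lognormal(μ,σ) then ln T ~ Normal(μ,σ), so the p-quantile of ln T is μ + z_p·σ.
ln(640) = 6.461 and ln(1300) = 7.17; z_{0.29} = -0.5534, z_{0.86} = 1.08.
σ = (7.17 − 6.461)/(1.08 − (-0.5534)) = 0.434.
μ = 6.461 − (-0.5534)·0.434 = 6.702.
CV = √(exp(σ²)−1) = √(exp(0.1882)−1) = 0.455.

σ ≈ 0.434, CV ≈ 0.455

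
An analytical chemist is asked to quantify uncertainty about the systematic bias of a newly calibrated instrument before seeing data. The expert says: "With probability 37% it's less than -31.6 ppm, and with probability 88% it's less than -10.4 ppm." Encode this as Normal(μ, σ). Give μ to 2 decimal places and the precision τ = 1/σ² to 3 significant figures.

μ = -26.93, τ = 0.00505

For Normal(μ,σ), the p-quantile is μ + z_p·σ. Here z_{0.37} = -0.3319, z_{0.88} = 1.175.
So -31.6 = μ − 0.3319σ and -10.4 = μ + 1.175σ.
Subtracting: σ = (-10.4 − -31.6)/(1.175 − (-0.3319)) = 14.07.
Then μ = -31.6 − (-0.3319)·14.07 = -26.93.
Precision τ = 1/σ² = 1/14.07² = 0.00505.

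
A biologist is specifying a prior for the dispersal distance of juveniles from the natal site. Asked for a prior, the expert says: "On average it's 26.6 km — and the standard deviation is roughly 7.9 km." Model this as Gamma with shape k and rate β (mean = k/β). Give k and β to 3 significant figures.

For Gamma(k, rate β): mean = k/β, variance = k/β², so CV = 1/√k.
CV = SD/mean = 7.9/26.6 = 0.297, hence k = 1/CV² = 11.3.
Then β = k/mean = 11.3/26.6 = 0.426.

k ≈ 11.3, β ≈ 0.426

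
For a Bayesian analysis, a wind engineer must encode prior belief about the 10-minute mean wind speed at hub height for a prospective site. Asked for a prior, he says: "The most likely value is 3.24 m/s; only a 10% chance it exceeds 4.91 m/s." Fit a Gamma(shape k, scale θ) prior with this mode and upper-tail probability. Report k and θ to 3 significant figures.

k ≈ 11.8, θ ≈ 0.301

Gamma(k,θ) with k>1 has mode (k−1)θ, so θ = 3.24/(k−1).
Need P(X < 4.91) = 0.9 with θ tied to k this way. Start at k = 2, θ = 3.24: P(X<4.91) ≈ 0.447.
Too low — raise k to concentrate. Iterating converges to k ≈ 11.8.
Then θ = 3.24/(11.8−1) ≈ 0.301.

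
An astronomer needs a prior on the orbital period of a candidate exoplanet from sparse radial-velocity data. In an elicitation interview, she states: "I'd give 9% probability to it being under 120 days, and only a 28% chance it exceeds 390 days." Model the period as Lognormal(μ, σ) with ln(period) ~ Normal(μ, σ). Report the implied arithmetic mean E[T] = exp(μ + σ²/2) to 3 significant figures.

E[T] ≈ 329 days

If T ~ Lognormal(μ,σ) then ln T ~ Normal(μ,σ), so the p-quantile of ln T is μ + z_p·σ.
ln(120) = 4.787 and ln(390) = 5.966; z_{0.09} = -1.341, z_{0.72} = 0.5828.
σ = (5.966 − 4.787)/(0.5828 − (-1.341)) = 0.613.
μ = 4.787 − (-1.341)·0.613 = 5.609.
E[T] = exp(μ + σ²/2) = exp(5.609 + 0.1877) = 329 days.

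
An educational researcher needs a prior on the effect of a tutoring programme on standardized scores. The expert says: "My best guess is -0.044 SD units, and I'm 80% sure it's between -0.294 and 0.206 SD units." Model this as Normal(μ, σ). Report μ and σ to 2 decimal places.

μ = -0.04, σ = 0.20

A symmetric 80% interval runs μ ± z·σ with z = 1.282.
Half-width = 0.25, so σ = 0.25/1.282 = 0.20.
μ is the stated best guess, -0.04.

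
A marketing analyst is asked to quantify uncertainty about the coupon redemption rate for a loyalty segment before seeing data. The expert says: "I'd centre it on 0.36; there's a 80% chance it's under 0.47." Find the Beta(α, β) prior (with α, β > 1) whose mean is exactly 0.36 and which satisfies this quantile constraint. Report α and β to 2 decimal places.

With mean 0.36 fixed, write α = 0.36s, β = 0.64s where s = α+β.
Need P(θ < 0.47) = 0.8 under Beta(0.36s, 0.64s). Normal approximation: (q−m)/√(m(1−m)/s) ≈ z_{0.8} = 0.842, so s ≈ 0.36·0.64·(0.842)²/(0.47−0.36)² = 13.5.
At s = 13.5: P(θ<0.47) ≈ 0.804. Adjusting to match 0.8 gives s ≈ 13.05.
So α = 0.36·13.05 ≈ 4.70, β = 0.64·13.05 ≈ 8.35.

α ≈ 4.70, β ≈ 8.35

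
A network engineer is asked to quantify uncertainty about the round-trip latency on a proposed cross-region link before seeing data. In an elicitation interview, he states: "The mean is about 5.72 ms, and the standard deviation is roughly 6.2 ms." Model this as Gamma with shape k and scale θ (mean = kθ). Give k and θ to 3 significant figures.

k ≈ 0.851, θ ≈ 6.72

For Gamma(k, scale θ): mean = kθ, variance = kθ², so CV = 1/√k.
CV = SD/mean = 6.2/5.72 = 1.084, hence k = 1/CV² = 0.851.
Then θ = mean/k = 5.72/0.851 = 6.72.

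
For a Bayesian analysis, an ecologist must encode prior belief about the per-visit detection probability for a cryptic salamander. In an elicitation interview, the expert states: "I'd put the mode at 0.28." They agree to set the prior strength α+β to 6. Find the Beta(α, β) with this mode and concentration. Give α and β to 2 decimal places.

α = 2.12, β = 3.88

For α,β > 1 the Beta mode is (α−1)/(α+β−2). With α+β = 6, the mode is (α−1)/4.
Set (α−1)/4 = 0.28 → α = 1 + 0.28·4 = 2.12.
β = 6 − α = 3.88.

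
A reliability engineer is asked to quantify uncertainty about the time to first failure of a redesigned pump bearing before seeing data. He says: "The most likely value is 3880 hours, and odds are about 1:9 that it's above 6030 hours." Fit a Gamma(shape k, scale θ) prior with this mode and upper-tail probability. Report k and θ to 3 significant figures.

Gamma(k,θ) with k>1 has mode (k−1)θ, so θ = 3880/(k−1).
Need P(X < 6030) = 0.9 with θ tied to k this way. Start at k = 2, θ = 3880: P(X<6030) ≈ 0.460.
Too low — raise k to concentrate. Iterating converges to k ≈ 10.6.
Then θ = 3880/(10.6−1) ≈ 403.

k ≈ 10.6, θ ≈ 403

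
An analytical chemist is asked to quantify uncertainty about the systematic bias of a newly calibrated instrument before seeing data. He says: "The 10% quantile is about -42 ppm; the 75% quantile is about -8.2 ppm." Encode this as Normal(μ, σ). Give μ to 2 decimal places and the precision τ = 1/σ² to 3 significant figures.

The p-quantile of Normal(μ,σ) is μ + z_p·σ, with z_{0.1} = -1.282 and z_{0.75} = 0.6745.
Eliminate σ: μ = (z₂·x₁ − z₁·x₂)/(z₂ − z₁) = (0.6745·-42 − (-1.282)·-8.2)/1.956 = -19.86.
Then σ = (x₂ − x₁)/(z₂ − z₁) = (-8.2 − -42)/1.956 = 17.28.
Precision τ = 1/σ² = 1/17.28² = 0.00335.

μ = -19.86, τ = 0.00335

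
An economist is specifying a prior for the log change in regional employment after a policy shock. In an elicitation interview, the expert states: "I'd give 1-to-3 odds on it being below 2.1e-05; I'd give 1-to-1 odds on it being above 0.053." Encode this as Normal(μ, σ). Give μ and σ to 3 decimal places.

μ = 0.053, σ = 0.079

For Normal(μ,σ), the p-quantile is μ + z_p·σ. Here z_{0.25} = -0.6745, z_{0.5} = 0.
So 2.1e-05 = μ − 0.6745σ and 0.053 = μ + 0σ.
Subtracting: σ = (0.053 − 2.1e-05)/(0 − (-0.6745)) = 0.079.
Then μ = 2.1e-05 − (-0.6745)·0.079 = 0.053.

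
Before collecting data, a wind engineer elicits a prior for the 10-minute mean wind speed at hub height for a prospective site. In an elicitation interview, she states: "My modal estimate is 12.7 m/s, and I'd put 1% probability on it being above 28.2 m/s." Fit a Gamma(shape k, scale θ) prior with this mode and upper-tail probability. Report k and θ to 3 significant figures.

k ≈ 8.56, θ ≈ 1.68

Gamma(k,θ) with k>1 has mode (k−1)θ, so θ = 12.7/(k−1).
Need P(X < 28.2) = 0.99 with θ tied to k this way. Start at k = 2, θ = 12.7: P(X<28.2) ≈ 0.650.
Too low — raise k to concentrate. Iterating converges to k ≈ 8.56.
Then θ = 12.7/(8.56−1) ≈ 1.68.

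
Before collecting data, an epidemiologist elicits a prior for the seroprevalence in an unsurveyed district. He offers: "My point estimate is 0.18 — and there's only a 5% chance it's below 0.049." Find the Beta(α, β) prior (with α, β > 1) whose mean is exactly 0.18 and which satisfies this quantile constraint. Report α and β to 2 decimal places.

With mean 0.18 fixed, write α = 0.18s, β = 0.82s where s = α+β.
Need P(θ < 0.049) = 0.05 under Beta(0.18s, 0.82s). Normal approximation: (q−m)/√(m(1−m)/s) ≈ z_{0.05} = -1.64, so s ≈ 0.18·0.82·(-1.64)²/(0.049−0.18)² = 23.3.
At s = 23.3: P(θ<0.049) ≈ 0.016. Adjusting to match 0.05 gives s ≈ 14.80.
So α = 0.18·14.80 ≈ 2.66, β = 0.82·14.80 ≈ 12.13.

α ≈ 2.66, β ≈ 12.13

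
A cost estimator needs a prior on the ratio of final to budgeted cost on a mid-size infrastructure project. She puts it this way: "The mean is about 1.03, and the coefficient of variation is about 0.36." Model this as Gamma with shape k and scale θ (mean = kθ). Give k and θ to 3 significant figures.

For Gamma(k, scale θ): mean = kθ, variance = kθ², so CV = 1/√k.
CV = 0.36, hence k = 1/CV² = 7.72.
Then θ = mean/k = 1.03/7.72 = 0.133.

k ≈ 7.72, θ ≈ 0.133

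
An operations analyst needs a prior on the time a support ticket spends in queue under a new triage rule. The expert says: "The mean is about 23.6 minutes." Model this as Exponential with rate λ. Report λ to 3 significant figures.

λ ≈ 0.0424

Exponential mean = 1/λ, so λ = 1/23.6 = 0.0424.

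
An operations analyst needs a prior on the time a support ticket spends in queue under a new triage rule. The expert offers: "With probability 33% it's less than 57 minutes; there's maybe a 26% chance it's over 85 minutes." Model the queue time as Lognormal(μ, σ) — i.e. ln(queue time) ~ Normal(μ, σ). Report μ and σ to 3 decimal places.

μ ≈ 4.205, σ ≈ 0.369

If T ~ Lognormal(μ,σ) then ln T ~ Normal(μ,σ), so the p-quantile of ln T is μ + z_p·σ.
ln(57) = 4.043 and ln(85) = 4.443; z_{0.33} = -0.4399, z_{0.74} = 0.6433.
σ = (4.443 − 4.043)/(0.6433 − (-0.4399)) = 0.369.
μ = 4.043 − (-0.4399)·0.369 = 4.205.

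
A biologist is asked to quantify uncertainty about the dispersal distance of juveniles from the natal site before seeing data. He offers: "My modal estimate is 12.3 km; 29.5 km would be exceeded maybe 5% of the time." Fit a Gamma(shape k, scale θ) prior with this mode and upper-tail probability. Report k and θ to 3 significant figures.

Gamma(k,θ) with k>1 has mode (k−1)θ, so θ = 12.3/(k−1).
Need P(X < 29.5) = 0.95 with θ tied to k this way. Start at k = 2, θ = 12.3: P(X<29.5) ≈ 0.691.
Too low — raise k to concentrate. Iterating converges to k ≈ 4.57.
Then θ = 12.3/(4.57−1) ≈ 3.45.

k ≈ 4.57, θ ≈ 3.45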